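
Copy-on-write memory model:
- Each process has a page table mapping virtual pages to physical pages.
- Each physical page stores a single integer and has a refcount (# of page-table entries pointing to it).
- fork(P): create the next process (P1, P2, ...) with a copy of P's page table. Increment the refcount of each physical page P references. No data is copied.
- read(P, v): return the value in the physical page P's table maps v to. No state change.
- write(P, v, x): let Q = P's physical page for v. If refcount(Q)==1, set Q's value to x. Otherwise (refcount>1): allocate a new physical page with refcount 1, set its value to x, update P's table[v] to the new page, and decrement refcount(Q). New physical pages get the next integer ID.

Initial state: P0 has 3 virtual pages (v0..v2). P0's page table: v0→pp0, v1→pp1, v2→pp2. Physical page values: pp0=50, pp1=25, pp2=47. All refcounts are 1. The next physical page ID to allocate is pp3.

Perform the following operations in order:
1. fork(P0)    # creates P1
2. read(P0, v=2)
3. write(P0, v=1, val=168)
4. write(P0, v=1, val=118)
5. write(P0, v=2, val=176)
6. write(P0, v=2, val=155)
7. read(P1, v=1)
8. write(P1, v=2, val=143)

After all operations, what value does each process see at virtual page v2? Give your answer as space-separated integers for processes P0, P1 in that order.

Op 1: fork(P0) -> P1. 3 ppages; refcounts: pp0:2 pp1:2 pp2:2
Op 2: read(P0, v2) -> 47. No state change.
Op 3: write(P0, v1, 168). refcount(pp1)=2>1 -> COPY to pp3. 4 ppages; refcounts: pp0:2 pp1:1 pp2:2 pp3:1
Op 4: write(P0, v1, 118). refcount(pp3)=1 -> write in place. 4 ppages; refcounts: pp0:2 pp1:1 pp2:2 pp3:1
Op 5: write(P0, v2, 176). refcount(pp2)=2>1 -> COPY to pp4. 5 ppages; refcounts: pp0:2 pp1:1 pp2:1 pp3:1 pp4:1
Op 6: write(P0, v2, 155). refcount(pp4)=1 -> write in place. 5 ppages; refcounts: pp0:2 pp1:1 pp2:1 pp3:1 pp4:1
Op 7: read(P1, v1) -> 25. No state change.
Op 8: write(P1, v2, 143). refcount(pp2)=1 -> write in place. 5 ppages; refcounts: pp0:2 pp1:1 pp2:1 pp3:1 pp4:1
P0: v2 -> pp4 = 155
P1: v2 -> pp2 = 143

Answer: 155 143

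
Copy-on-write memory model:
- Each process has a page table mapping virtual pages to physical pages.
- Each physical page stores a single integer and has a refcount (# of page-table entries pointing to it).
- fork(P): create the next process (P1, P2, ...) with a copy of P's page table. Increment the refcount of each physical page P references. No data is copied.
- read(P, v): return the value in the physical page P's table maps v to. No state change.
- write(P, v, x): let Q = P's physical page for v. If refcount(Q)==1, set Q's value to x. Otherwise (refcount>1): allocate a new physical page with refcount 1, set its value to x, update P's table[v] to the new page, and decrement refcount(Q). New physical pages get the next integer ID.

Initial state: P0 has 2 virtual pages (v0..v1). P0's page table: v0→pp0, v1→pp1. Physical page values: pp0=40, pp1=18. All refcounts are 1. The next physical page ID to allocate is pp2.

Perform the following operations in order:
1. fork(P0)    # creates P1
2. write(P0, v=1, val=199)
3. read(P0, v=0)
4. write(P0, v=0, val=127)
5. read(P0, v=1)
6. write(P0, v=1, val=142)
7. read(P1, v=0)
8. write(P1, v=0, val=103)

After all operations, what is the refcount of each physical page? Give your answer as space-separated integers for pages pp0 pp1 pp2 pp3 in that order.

Op 1: fork(P0) -> P1. 2 ppages; refcounts: pp0:2 pp1:2
Op 2: write(P0, v1, 199). refcount(pp1)=2>1 -> COPY to pp2. 3 ppages; refcounts: pp0:2 pp1:1 pp2:1
Op 3: read(P0, v0) -> 40. No state change.
Op 4: write(P0, v0, 127). refcount(pp0)=2>1 -> COPY to pp3. 4 ppages; refcounts: pp0:1 pp1:1 pp2:1 pp3:1
Op 5: read(P0, v1) -> 199. No state change.
Op 6: write(P0, v1, 142). refcount(pp2)=1 -> write in place. 4 ppages; refcounts: pp0:1 pp1:1 pp2:1 pp3:1
Op 7: read(P1, v0) -> 40. No state change.
Op 8: write(P1, v0, 103). refcount(pp0)=1 -> write in place. 4 ppages; refcounts: pp0:1 pp1:1 pp2:1 pp3:1

Answer: 1 1 1 1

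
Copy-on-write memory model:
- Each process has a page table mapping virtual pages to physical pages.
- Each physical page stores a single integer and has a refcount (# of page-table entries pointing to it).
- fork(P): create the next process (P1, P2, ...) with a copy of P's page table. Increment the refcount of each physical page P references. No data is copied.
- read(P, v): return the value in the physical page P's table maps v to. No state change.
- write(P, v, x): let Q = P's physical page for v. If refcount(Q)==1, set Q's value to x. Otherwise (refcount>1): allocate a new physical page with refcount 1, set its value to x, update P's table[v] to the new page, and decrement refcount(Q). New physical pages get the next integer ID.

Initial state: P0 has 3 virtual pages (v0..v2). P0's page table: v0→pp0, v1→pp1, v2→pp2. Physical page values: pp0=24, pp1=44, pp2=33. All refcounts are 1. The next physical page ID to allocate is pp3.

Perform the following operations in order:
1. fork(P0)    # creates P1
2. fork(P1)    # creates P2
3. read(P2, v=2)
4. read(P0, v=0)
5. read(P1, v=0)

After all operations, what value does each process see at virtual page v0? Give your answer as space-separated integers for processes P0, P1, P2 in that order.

Op 1: fork(P0) -> P1. 3 ppages; refcounts: pp0:2 pp1:2 pp2:2
Op 2: fork(P1) -> P2. 3 ppages; refcounts: pp0:3 pp1:3 pp2:3
Op 3: read(P2, v2) -> 33. No state change.
Op 4: read(P0, v0) -> 24. No state change.
Op 5: read(P1, v0) -> 24. No state change.
P0: v0 -> pp0 = 24
P1: v0 -> pp0 = 24
P2: v0 -> pp0 = 24

Answer: 24 24 24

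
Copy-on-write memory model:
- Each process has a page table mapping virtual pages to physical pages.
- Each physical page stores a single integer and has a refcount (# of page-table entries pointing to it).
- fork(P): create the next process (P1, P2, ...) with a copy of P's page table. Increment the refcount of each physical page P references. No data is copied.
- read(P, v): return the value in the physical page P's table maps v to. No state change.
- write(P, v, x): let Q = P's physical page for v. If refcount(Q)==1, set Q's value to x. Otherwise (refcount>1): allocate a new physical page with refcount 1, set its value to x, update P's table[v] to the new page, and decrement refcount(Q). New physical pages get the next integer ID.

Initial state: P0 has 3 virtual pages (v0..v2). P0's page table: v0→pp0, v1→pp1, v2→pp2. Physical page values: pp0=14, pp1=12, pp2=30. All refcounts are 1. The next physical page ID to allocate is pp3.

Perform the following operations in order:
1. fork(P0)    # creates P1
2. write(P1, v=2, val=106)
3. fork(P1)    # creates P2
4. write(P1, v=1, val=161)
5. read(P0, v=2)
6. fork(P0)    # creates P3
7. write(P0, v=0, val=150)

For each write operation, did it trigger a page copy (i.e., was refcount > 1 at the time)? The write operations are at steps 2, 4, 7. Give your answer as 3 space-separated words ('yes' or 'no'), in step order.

Op 1: fork(P0) -> P1. 3 ppages; refcounts: pp0:2 pp1:2 pp2:2
Op 2: write(P1, v2, 106). refcount(pp2)=2>1 -> COPY to pp3. 4 ppages; refcounts: pp0:2 pp1:2 pp2:1 pp3:1
Op 3: fork(P1) -> P2. 4 ppages; refcounts: pp0:3 pp1:3 pp2:1 pp3:2
Op 4: write(P1, v1, 161). refcount(pp1)=3>1 -> COPY to pp4. 5 ppages; refcounts: pp0:3 pp1:2 pp2:1 pp3:2 pp4:1
Op 5: read(P0, v2) -> 30. No state change.
Op 6: fork(P0) -> P3. 5 ppages; refcounts: pp0:4 pp1:3 pp2:2 pp3:2 pp4:1
Op 7: write(P0, v0, 150). refcount(pp0)=4>1 -> COPY to pp5. 6 ppages; refcounts: pp0:3 pp1:3 pp2:2 pp3:2 pp4:1 pp5:1

yes yes yes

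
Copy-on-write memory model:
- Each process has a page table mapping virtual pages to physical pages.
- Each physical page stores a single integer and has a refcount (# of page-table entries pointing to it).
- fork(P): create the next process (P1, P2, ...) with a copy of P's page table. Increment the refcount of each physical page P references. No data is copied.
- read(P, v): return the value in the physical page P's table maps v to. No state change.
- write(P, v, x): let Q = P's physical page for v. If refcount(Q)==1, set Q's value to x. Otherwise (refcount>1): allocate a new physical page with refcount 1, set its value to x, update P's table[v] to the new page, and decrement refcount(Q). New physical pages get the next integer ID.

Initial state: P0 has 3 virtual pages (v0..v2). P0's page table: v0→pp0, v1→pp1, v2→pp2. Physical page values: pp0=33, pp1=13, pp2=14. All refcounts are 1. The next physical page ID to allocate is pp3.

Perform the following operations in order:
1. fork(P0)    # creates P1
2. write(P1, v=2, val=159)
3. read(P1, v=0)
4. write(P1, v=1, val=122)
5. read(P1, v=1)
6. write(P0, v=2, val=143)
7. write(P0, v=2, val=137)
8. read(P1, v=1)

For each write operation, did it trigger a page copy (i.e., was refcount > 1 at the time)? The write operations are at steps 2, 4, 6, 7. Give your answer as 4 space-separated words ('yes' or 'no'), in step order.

Op 1: fork(P0) -> P1. 3 ppages; refcounts: pp0:2 pp1:2 pp2:2
Op 2: write(P1, v2, 159). refcount(pp2)=2>1 -> COPY to pp3. 4 ppages; refcounts: pp0:2 pp1:2 pp2:1 pp3:1
Op 3: read(P1, v0) -> 33. No state change.
Op 4: write(P1, v1, 122). refcount(pp1)=2>1 -> COPY to pp4. 5 ppages; refcounts: pp0:2 pp1:1 pp2:1 pp3:1 pp4:1
Op 5: read(P1, v1) -> 122. No state change.
Op 6: write(P0, v2, 143). refcount(pp2)=1 -> write in place. 5 ppages; refcounts: pp0:2 pp1:1 pp2:1 pp3:1 pp4:1
Op 7: write(P0, v2, 137). refcount(pp2)=1 -> write in place. 5 ppages; refcounts: pp0:2 pp1:1 pp2:1 pp3:1 pp4:1
Op 8: read(P1, v1) -> 122. No state change.

yes yes no no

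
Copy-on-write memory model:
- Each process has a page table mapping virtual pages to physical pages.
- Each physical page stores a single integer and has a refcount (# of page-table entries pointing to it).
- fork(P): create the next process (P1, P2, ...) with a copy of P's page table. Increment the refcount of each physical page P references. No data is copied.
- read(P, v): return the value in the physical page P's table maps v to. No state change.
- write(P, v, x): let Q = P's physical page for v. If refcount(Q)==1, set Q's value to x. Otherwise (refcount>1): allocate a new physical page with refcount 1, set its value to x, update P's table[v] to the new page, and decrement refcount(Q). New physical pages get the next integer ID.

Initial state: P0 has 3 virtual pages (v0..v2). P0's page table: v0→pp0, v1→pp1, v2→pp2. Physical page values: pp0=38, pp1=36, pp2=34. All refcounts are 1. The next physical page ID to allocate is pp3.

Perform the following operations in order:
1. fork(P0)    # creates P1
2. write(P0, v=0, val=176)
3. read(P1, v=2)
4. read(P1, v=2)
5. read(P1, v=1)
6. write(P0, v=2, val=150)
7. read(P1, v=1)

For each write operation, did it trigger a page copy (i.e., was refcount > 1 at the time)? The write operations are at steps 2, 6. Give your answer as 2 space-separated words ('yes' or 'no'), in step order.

Op 1: fork(P0) -> P1. 3 ppages; refcounts: pp0:2 pp1:2 pp2:2
Op 2: write(P0, v0, 176). refcount(pp0)=2>1 -> COPY to pp3. 4 ppages; refcounts: pp0:1 pp1:2 pp2:2 pp3:1
Op 3: read(P1, v2) -> 34. No state change.
Op 4: read(P1, v2) -> 34. No state change.
Op 5: read(P1, v1) -> 36. No state change.
Op 6: write(P0, v2, 150). refcount(pp2)=2>1 -> COPY to pp4. 5 ppages; refcounts: pp0:1 pp1:2 pp2:1 pp3:1 pp4:1
Op 7: read(P1, v1) -> 36. No state change.

yes yes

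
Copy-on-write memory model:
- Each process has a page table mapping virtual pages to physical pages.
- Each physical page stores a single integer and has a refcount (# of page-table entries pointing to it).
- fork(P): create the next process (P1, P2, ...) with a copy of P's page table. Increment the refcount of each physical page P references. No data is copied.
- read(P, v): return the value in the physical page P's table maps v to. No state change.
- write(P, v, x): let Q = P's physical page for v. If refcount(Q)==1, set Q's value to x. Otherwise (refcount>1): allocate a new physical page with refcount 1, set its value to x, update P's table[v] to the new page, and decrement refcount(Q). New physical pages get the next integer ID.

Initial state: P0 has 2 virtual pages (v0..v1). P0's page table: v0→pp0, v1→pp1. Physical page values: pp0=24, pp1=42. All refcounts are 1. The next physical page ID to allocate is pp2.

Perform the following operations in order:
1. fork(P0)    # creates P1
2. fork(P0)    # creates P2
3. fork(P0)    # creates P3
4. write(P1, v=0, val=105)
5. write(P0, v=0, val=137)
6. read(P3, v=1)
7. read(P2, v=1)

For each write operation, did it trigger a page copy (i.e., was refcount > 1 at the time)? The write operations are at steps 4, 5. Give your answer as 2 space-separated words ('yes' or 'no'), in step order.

Op 1: fork(P0) -> P1. 2 ppages; refcounts: pp0:2 pp1:2
Op 2: fork(P0) -> P2. 2 ppages; refcounts: pp0:3 pp1:3
Op 3: fork(P0) -> P3. 2 ppages; refcounts: pp0:4 pp1:4
Op 4: write(P1, v0, 105). refcount(pp0)=4>1 -> COPY to pp2. 3 ppages; refcounts: pp0:3 pp1:4 pp2:1
Op 5: write(P0, v0, 137). refcount(pp0)=3>1 -> COPY to pp3. 4 ppages; refcounts: pp0:2 pp1:4 pp2:1 pp3:1
Op 6: read(P3, v1) -> 42. No state change.
Op 7: read(P2, v1) -> 42. No state change.

yes yes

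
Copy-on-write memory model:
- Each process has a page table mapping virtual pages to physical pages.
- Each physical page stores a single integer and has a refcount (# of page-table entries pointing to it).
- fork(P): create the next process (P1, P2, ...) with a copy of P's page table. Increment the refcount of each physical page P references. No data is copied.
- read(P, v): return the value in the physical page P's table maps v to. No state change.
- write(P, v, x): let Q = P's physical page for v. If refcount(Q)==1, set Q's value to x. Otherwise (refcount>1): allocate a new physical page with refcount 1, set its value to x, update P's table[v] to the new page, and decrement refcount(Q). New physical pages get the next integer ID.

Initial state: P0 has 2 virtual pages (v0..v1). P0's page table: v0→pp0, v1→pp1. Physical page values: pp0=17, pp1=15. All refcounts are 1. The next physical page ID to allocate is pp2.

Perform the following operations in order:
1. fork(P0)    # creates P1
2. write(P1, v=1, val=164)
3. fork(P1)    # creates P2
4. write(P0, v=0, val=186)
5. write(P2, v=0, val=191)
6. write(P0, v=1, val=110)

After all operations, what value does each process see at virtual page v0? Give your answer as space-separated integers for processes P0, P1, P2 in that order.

Answer: 186 17 191

Derivation:
Op 1: fork(P0) -> P1. 2 ppages; refcounts: pp0:2 pp1:2
Op 2: write(P1, v1, 164). refcount(pp1)=2>1 -> COPY to pp2. 3 ppages; refcounts: pp0:2 pp1:1 pp2:1
Op 3: fork(P1) -> P2. 3 ppages; refcounts: pp0:3 pp1:1 pp2:2
Op 4: write(P0, v0, 186). refcount(pp0)=3>1 -> COPY to pp3. 4 ppages; refcounts: pp0:2 pp1:1 pp2:2 pp3:1
Op 5: write(P2, v0, 191). refcount(pp0)=2>1 -> COPY to pp4. 5 ppages; refcounts: pp0:1 pp1:1 pp2:2 pp3:1 pp4:1
Op 6: write(P0, v1, 110). refcount(pp1)=1 -> write in place. 5 ppages; refcounts: pp0:1 pp1:1 pp2:2 pp3:1 pp4:1
P0: v0 -> pp3 = 186
P1: v0 -> pp0 = 17
P2: v0 -> pp4 = 191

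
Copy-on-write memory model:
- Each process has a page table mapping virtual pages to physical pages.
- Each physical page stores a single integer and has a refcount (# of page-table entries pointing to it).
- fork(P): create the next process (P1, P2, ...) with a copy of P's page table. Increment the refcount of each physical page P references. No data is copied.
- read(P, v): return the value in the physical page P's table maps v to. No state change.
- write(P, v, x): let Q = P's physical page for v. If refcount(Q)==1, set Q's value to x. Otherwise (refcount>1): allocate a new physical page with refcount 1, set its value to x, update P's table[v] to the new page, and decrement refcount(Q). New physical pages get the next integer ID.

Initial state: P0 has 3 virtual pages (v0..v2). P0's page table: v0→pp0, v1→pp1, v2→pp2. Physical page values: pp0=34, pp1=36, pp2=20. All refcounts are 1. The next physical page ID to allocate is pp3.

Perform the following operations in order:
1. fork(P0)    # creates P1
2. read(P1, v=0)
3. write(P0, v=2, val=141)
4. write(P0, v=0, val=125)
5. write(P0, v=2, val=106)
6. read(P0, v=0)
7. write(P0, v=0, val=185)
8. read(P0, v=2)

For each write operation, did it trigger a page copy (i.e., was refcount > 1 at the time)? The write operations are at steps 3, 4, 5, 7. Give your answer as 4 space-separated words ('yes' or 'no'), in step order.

Op 1: fork(P0) -> P1. 3 ppages; refcounts: pp0:2 pp1:2 pp2:2
Op 2: read(P1, v0) -> 34. No state change.
Op 3: write(P0, v2, 141). refcount(pp2)=2>1 -> COPY to pp3. 4 ppages; refcounts: pp0:2 pp1:2 pp2:1 pp3:1
Op 4: write(P0, v0, 125). refcount(pp0)=2>1 -> COPY to pp4. 5 ppages; refcounts: pp0:1 pp1:2 pp2:1 pp3:1 pp4:1
Op 5: write(P0, v2, 106). refcount(pp3)=1 -> write in place. 5 ppages; refcounts: pp0:1 pp1:2 pp2:1 pp3:1 pp4:1
Op 6: read(P0, v0) -> 125. No state change.
Op 7: write(P0, v0, 185). refcount(pp4)=1 -> write in place. 5 ppages; refcounts: pp0:1 pp1:2 pp2:1 pp3:1 pp4:1
Op 8: read(P0, v2) -> 106. No state change.

yes yes no no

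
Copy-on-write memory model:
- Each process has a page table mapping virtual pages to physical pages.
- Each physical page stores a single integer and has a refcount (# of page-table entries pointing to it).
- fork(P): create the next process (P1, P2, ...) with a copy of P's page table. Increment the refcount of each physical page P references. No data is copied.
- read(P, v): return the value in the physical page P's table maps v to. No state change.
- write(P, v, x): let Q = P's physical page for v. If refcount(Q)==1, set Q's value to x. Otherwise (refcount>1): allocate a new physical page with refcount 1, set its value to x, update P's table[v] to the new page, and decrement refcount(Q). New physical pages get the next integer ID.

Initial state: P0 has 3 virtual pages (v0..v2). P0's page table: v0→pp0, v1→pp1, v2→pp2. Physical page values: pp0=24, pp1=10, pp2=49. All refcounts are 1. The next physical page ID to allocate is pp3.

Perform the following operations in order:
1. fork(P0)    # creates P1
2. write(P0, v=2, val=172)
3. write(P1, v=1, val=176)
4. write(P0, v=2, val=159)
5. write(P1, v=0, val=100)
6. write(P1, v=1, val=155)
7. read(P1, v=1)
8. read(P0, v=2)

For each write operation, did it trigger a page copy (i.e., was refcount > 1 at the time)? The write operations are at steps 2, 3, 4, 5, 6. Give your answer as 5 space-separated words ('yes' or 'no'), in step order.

Op 1: fork(P0) -> P1. 3 ppages; refcounts: pp0:2 pp1:2 pp2:2
Op 2: write(P0, v2, 172). refcount(pp2)=2>1 -> COPY to pp3. 4 ppages; refcounts: pp0:2 pp1:2 pp2:1 pp3:1
Op 3: write(P1, v1, 176). refcount(pp1)=2>1 -> COPY to pp4. 5 ppages; refcounts: pp0:2 pp1:1 pp2:1 pp3:1 pp4:1
Op 4: write(P0, v2, 159). refcount(pp3)=1 -> write in place. 5 ppages; refcounts: pp0:2 pp1:1 pp2:1 pp3:1 pp4:1
Op 5: write(P1, v0, 100). refcount(pp0)=2>1 -> COPY to pp5. 6 ppages; refcounts: pp0:1 pp1:1 pp2:1 pp3:1 pp4:1 pp5:1
Op 6: write(P1, v1, 155). refcount(pp4)=1 -> write in place. 6 ppages; refcounts: pp0:1 pp1:1 pp2:1 pp3:1 pp4:1 pp5:1
Op 7: read(P1, v1) -> 155. No state change.
Op 8: read(P0, v2) -> 159. No state change.

yes yes no yes no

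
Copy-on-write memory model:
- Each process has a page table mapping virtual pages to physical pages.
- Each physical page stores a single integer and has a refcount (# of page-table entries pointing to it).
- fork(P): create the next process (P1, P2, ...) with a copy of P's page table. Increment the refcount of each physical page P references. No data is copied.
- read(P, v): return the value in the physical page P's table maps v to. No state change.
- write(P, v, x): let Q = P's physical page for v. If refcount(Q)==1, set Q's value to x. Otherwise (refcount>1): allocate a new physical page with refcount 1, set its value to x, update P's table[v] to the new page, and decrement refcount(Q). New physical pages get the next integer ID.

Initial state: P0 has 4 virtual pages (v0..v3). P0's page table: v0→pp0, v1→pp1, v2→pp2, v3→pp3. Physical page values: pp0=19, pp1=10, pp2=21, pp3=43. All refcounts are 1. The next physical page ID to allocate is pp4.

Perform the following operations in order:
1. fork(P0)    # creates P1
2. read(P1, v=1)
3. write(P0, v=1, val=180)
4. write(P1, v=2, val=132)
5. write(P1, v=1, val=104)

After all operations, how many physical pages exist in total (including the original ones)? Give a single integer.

Op 1: fork(P0) -> P1. 4 ppages; refcounts: pp0:2 pp1:2 pp2:2 pp3:2
Op 2: read(P1, v1) -> 10. No state change.
Op 3: write(P0, v1, 180). refcount(pp1)=2>1 -> COPY to pp4. 5 ppages; refcounts: pp0:2 pp1:1 pp2:2 pp3:2 pp4:1
Op 4: write(P1, v2, 132). refcount(pp2)=2>1 -> COPY to pp5. 6 ppages; refcounts: pp0:2 pp1:1 pp2:1 pp3:2 pp4:1 pp5:1
Op 5: write(P1, v1, 104). refcount(pp1)=1 -> write in place. 6 ppages; refcounts: pp0:2 pp1:1 pp2:1 pp3:2 pp4:1 pp5:1

Answer: 6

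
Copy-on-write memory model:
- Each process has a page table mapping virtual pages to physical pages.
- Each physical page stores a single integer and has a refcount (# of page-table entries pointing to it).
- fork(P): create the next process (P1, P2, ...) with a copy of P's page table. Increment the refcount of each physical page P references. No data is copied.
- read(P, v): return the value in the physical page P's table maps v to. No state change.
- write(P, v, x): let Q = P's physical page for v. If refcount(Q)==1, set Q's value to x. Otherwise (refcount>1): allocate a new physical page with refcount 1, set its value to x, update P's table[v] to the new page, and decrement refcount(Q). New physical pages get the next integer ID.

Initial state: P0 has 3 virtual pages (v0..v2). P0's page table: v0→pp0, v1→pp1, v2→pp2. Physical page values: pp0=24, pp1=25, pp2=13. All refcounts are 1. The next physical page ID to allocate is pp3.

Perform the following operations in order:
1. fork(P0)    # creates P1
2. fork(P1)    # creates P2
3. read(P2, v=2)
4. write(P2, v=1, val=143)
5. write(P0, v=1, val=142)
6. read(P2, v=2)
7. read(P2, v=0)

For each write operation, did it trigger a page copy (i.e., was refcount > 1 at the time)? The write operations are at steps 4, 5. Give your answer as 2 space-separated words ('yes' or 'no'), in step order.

Op 1: fork(P0) -> P1. 3 ppages; refcounts: pp0:2 pp1:2 pp2:2
Op 2: fork(P1) -> P2. 3 ppages; refcounts: pp0:3 pp1:3 pp2:3
Op 3: read(P2, v2) -> 13. No state change.
Op 4: write(P2, v1, 143). refcount(pp1)=3>1 -> COPY to pp3. 4 ppages; refcounts: pp0:3 pp1:2 pp2:3 pp3:1
Op 5: write(P0, v1, 142). refcount(pp1)=2>1 -> COPY to pp4. 5 ppages; refcounts: pp0:3 pp1:1 pp2:3 pp3:1 pp4:1
Op 6: read(P2, v2) -> 13. No state change.
Op 7: read(P2, v0) -> 24. No state change.

yes yes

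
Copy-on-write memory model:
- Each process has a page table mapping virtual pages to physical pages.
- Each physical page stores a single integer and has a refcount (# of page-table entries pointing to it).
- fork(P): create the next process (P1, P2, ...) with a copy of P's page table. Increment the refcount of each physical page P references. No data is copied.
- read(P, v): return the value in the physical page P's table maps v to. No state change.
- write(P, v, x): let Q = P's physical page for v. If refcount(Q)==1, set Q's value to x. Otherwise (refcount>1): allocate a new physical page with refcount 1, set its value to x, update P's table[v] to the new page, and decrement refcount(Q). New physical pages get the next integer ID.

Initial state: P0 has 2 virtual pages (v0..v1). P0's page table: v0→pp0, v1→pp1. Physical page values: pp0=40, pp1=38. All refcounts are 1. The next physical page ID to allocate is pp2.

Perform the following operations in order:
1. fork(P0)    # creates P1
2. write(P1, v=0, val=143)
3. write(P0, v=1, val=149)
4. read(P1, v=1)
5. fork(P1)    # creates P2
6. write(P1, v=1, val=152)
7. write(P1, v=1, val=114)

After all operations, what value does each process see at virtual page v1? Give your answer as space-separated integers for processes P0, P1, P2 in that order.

Op 1: fork(P0) -> P1. 2 ppages; refcounts: pp0:2 pp1:2
Op 2: write(P1, v0, 143). refcount(pp0)=2>1 -> COPY to pp2. 3 ppages; refcounts: pp0:1 pp1:2 pp2:1
Op 3: write(P0, v1, 149). refcount(pp1)=2>1 -> COPY to pp3. 4 ppages; refcounts: pp0:1 pp1:1 pp2:1 pp3:1
Op 4: read(P1, v1) -> 38. No state change.
Op 5: fork(P1) -> P2. 4 ppages; refcounts: pp0:1 pp1:2 pp2:2 pp3:1
Op 6: write(P1, v1, 152). refcount(pp1)=2>1 -> COPY to pp4. 5 ppages; refcounts: pp0:1 pp1:1 pp2:2 pp3:1 pp4:1
Op 7: write(P1, v1, 114). refcount(pp4)=1 -> write in place. 5 ppages; refcounts: pp0:1 pp1:1 pp2:2 pp3:1 pp4:1
P0: v1 -> pp3 = 149
P1: v1 -> pp4 = 114
P2: v1 -> pp1 = 38

Answer: 149 114 38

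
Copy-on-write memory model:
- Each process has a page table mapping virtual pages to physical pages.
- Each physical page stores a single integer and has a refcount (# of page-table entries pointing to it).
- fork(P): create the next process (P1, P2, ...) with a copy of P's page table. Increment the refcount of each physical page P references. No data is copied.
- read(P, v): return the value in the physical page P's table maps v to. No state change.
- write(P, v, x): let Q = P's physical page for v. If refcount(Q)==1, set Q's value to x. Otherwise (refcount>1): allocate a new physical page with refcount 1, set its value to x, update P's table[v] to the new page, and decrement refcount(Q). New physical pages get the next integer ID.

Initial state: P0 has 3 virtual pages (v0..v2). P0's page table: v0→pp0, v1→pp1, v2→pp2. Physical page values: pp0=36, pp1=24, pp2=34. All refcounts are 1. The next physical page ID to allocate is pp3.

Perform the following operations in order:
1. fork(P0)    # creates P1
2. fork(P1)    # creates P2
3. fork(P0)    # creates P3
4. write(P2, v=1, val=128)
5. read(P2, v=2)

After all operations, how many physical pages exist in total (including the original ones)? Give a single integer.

Op 1: fork(P0) -> P1. 3 ppages; refcounts: pp0:2 pp1:2 pp2:2
Op 2: fork(P1) -> P2. 3 ppages; refcounts: pp0:3 pp1:3 pp2:3
Op 3: fork(P0) -> P3. 3 ppages; refcounts: pp0:4 pp1:4 pp2:4
Op 4: write(P2, v1, 128). refcount(pp1)=4>1 -> COPY to pp3. 4 ppages; refcounts: pp0:4 pp1:3 pp2:4 pp3:1
Op 5: read(P2, v2) -> 34. No state change.

Answer: 4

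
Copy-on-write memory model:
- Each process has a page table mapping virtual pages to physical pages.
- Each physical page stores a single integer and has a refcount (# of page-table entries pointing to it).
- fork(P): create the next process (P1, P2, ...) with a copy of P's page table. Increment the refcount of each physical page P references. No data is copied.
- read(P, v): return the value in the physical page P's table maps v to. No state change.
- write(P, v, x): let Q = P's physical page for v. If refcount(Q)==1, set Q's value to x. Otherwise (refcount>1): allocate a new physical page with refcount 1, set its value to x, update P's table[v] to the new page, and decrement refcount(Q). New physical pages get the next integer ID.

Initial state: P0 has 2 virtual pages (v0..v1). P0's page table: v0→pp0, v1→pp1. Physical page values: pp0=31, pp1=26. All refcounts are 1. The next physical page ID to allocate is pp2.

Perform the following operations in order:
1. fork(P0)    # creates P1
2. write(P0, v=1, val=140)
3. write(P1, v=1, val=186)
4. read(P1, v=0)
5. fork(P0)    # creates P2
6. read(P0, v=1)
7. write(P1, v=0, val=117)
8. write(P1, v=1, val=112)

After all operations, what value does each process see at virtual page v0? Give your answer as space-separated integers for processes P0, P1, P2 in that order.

Answer: 31 117 31

Derivation:
Op 1: fork(P0) -> P1. 2 ppages; refcounts: pp0:2 pp1:2
Op 2: write(P0, v1, 140). refcount(pp1)=2>1 -> COPY to pp2. 3 ppages; refcounts: pp0:2 pp1:1 pp2:1
Op 3: write(P1, v1, 186). refcount(pp1)=1 -> write in place. 3 ppages; refcounts: pp0:2 pp1:1 pp2:1
Op 4: read(P1, v0) -> 31. No state change.
Op 5: fork(P0) -> P2. 3 ppages; refcounts: pp0:3 pp1:1 pp2:2
Op 6: read(P0, v1) -> 140. No state change.
Op 7: write(P1, v0, 117). refcount(pp0)=3>1 -> COPY to pp3. 4 ppages; refcounts: pp0:2 pp1:1 pp2:2 pp3:1
Op 8: write(P1, v1, 112). refcount(pp1)=1 -> write in place. 4 ppages; refcounts: pp0:2 pp1:1 pp2:2 pp3:1
P0: v0 -> pp0 = 31
P1: v0 -> pp3 = 117
P2: v0 -> pp0 = 31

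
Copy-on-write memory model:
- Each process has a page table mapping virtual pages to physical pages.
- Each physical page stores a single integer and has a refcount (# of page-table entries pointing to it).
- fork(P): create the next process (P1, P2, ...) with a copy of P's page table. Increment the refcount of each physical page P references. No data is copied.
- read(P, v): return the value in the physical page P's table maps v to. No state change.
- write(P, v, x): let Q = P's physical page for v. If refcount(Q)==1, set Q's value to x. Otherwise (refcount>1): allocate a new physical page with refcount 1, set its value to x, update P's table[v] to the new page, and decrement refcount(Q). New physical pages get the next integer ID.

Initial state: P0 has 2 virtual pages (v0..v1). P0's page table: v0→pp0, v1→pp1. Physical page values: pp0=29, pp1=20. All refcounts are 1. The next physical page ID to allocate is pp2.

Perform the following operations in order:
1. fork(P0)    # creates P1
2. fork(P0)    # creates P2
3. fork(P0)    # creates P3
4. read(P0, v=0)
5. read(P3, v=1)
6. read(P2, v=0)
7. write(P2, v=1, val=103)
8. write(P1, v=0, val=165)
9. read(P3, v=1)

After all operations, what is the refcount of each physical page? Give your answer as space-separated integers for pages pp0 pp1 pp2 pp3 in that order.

Answer: 3 3 1 1

Derivation:
Op 1: fork(P0) -> P1. 2 ppages; refcounts: pp0:2 pp1:2
Op 2: fork(P0) -> P2. 2 ppages; refcounts: pp0:3 pp1:3
Op 3: fork(P0) -> P3. 2 ppages; refcounts: pp0:4 pp1:4
Op 4: read(P0, v0) -> 29. No state change.
Op 5: read(P3, v1) -> 20. No state change.
Op 6: read(P2, v0) -> 29. No state change.
Op 7: write(P2, v1, 103). refcount(pp1)=4>1 -> COPY to pp2. 3 ppages; refcounts: pp0:4 pp1:3 pp2:1
Op 8: write(P1, v0, 165). refcount(pp0)=4>1 -> COPY to pp3. 4 ppages; refcounts: pp0:3 pp1:3 pp2:1 pp3:1
Op 9: read(P3, v1) -> 20. No state change.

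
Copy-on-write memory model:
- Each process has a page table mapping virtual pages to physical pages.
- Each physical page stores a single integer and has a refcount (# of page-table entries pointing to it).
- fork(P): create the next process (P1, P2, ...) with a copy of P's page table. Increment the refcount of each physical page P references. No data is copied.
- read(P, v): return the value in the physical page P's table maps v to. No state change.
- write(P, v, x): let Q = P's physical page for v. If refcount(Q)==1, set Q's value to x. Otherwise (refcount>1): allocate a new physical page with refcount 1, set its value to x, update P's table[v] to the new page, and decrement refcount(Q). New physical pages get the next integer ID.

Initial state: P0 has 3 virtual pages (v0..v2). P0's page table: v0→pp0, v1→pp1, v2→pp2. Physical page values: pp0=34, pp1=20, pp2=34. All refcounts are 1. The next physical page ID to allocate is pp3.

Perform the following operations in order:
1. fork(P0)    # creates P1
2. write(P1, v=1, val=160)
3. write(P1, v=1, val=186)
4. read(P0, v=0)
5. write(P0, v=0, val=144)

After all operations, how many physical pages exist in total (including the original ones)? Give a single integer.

Op 1: fork(P0) -> P1. 3 ppages; refcounts: pp0:2 pp1:2 pp2:2
Op 2: write(P1, v1, 160). refcount(pp1)=2>1 -> COPY to pp3. 4 ppages; refcounts: pp0:2 pp1:1 pp2:2 pp3:1
Op 3: write(P1, v1, 186). refcount(pp3)=1 -> write in place. 4 ppages; refcounts: pp0:2 pp1:1 pp2:2 pp3:1
Op 4: read(P0, v0) -> 34. No state change.
Op 5: write(P0, v0, 144). refcount(pp0)=2>1 -> COPY to pp4. 5 ppages; refcounts: pp0:1 pp1:1 pp2:2 pp3:1 pp4:1

Answer: 5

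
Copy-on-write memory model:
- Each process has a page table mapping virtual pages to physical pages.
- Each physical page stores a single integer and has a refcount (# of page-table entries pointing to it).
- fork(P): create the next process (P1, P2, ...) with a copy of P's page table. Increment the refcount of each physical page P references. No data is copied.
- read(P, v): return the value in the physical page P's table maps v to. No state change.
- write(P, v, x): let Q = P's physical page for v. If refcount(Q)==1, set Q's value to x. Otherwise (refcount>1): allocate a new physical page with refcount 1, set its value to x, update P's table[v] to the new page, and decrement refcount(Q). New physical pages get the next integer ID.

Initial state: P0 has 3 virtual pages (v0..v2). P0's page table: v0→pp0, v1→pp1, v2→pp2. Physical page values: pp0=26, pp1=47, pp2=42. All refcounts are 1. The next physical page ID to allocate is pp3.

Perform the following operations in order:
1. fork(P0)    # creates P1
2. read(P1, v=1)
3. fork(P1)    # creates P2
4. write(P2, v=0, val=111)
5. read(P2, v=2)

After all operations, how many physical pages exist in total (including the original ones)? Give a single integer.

Op 1: fork(P0) -> P1. 3 ppages; refcounts: pp0:2 pp1:2 pp2:2
Op 2: read(P1, v1) -> 47. No state change.
Op 3: fork(P1) -> P2. 3 ppages; refcounts: pp0:3 pp1:3 pp2:3
Op 4: write(P2, v0, 111). refcount(pp0)=3>1 -> COPY to pp3. 4 ppages; refcounts: pp0:2 pp1:3 pp2:3 pp3:1
Op 5: read(P2, v2) -> 42. No state change.

Answer: 4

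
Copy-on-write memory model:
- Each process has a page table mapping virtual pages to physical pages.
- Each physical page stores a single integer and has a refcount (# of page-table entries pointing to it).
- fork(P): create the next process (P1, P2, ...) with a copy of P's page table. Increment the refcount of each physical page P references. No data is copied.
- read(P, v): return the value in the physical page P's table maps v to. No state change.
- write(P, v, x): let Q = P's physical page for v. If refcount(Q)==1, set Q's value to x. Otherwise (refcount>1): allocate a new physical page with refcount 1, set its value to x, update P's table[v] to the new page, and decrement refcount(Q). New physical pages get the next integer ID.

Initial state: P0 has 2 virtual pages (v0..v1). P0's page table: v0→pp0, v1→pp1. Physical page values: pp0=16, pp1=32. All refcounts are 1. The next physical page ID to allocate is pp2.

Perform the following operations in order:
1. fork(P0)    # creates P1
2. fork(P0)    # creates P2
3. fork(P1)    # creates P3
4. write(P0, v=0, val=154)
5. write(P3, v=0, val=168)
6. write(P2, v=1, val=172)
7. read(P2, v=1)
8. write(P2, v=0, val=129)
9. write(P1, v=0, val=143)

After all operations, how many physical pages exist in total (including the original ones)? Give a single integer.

Answer: 6

Derivation:
Op 1: fork(P0) -> P1. 2 ppages; refcounts: pp0:2 pp1:2
Op 2: fork(P0) -> P2. 2 ppages; refcounts: pp0:3 pp1:3
Op 3: fork(P1) -> P3. 2 ppages; refcounts: pp0:4 pp1:4
Op 4: write(P0, v0, 154). refcount(pp0)=4>1 -> COPY to pp2. 3 ppages; refcounts: pp0:3 pp1:4 pp2:1
Op 5: write(P3, v0, 168). refcount(pp0)=3>1 -> COPY to pp3. 4 ppages; refcounts: pp0:2 pp1:4 pp2:1 pp3:1
Op 6: write(P2, v1, 172). refcount(pp1)=4>1 -> COPY to pp4. 5 ppages; refcounts: pp0:2 pp1:3 pp2:1 pp3:1 pp4:1
Op 7: read(P2, v1) -> 172. No state change.
Op 8: write(P2, v0, 129). refcount(pp0)=2>1 -> COPY to pp5. 6 ppages; refcounts: pp0:1 pp1:3 pp2:1 pp3:1 pp4:1 pp5:1
Op 9: write(P1, v0, 143). refcount(pp0)=1 -> write in place. 6 ppages; refcounts: pp0:1 pp1:3 pp2:1 pp3:1 pp4:1 pp5:1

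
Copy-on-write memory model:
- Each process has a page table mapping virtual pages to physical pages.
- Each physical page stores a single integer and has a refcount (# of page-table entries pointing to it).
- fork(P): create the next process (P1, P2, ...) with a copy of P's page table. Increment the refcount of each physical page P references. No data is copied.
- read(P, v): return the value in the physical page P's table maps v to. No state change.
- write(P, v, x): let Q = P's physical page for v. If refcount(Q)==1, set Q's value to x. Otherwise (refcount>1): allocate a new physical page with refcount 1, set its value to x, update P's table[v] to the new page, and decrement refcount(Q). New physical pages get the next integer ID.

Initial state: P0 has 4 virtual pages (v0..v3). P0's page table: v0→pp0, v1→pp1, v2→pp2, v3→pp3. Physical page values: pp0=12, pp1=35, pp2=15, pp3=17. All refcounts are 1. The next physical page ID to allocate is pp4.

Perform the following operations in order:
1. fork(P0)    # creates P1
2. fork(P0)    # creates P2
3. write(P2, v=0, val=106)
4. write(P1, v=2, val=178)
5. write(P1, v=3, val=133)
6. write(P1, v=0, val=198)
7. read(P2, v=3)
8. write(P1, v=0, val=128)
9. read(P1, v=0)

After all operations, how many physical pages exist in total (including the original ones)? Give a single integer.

Answer: 8

Derivation:
Op 1: fork(P0) -> P1. 4 ppages; refcounts: pp0:2 pp1:2 pp2:2 pp3:2
Op 2: fork(P0) -> P2. 4 ppages; refcounts: pp0:3 pp1:3 pp2:3 pp3:3
Op 3: write(P2, v0, 106). refcount(pp0)=3>1 -> COPY to pp4. 5 ppages; refcounts: pp0:2 pp1:3 pp2:3 pp3:3 pp4:1
Op 4: write(P1, v2, 178). refcount(pp2)=3>1 -> COPY to pp5. 6 ppages; refcounts: pp0:2 pp1:3 pp2:2 pp3:3 pp4:1 pp5:1
Op 5: write(P1, v3, 133). refcount(pp3)=3>1 -> COPY to pp6. 7 ppages; refcounts: pp0:2 pp1:3 pp2:2 pp3:2 pp4:1 pp5:1 pp6:1
Op 6: write(P1, v0, 198). refcount(pp0)=2>1 -> COPY to pp7. 8 ppages; refcounts: pp0:1 pp1:3 pp2:2 pp3:2 pp4:1 pp5:1 pp6:1 pp7:1
Op 7: read(P2, v3) -> 17. No state change.
Op 8: write(P1, v0, 128). refcount(pp7)=1 -> write in place. 8 ppages; refcounts: pp0:1 pp1:3 pp2:2 pp3:2 pp4:1 pp5:1 pp6:1 pp7:1
Op 9: read(P1, v0) -> 128. No state change.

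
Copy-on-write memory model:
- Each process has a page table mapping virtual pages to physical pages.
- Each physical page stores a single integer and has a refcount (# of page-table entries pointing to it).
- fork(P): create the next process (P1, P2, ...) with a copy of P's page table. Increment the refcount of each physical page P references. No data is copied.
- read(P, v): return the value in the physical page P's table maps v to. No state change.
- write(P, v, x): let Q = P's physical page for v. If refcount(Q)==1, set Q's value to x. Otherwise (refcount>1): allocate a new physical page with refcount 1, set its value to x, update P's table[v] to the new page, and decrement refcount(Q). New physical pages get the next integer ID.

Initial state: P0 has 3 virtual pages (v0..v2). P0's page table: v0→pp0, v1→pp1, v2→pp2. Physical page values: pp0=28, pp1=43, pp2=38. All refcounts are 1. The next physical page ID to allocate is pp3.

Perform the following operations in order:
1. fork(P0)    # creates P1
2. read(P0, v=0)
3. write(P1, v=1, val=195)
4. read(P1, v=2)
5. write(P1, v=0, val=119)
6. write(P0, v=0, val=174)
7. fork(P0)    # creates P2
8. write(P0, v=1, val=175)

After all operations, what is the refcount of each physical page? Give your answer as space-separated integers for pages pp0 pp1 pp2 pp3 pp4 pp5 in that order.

Answer: 2 1 3 1 1 1

Derivation:
Op 1: fork(P0) -> P1. 3 ppages; refcounts: pp0:2 pp1:2 pp2:2
Op 2: read(P0, v0) -> 28. No state change.
Op 3: write(P1, v1, 195). refcount(pp1)=2>1 -> COPY to pp3. 4 ppages; refcounts: pp0:2 pp1:1 pp2:2 pp3:1
Op 4: read(P1, v2) -> 38. No state change.
Op 5: write(P1, v0, 119). refcount(pp0)=2>1 -> COPY to pp4. 5 ppages; refcounts: pp0:1 pp1:1 pp2:2 pp3:1 pp4:1
Op 6: write(P0, v0, 174). refcount(pp0)=1 -> write in place. 5 ppages; refcounts: pp0:1 pp1:1 pp2:2 pp3:1 pp4:1
Op 7: fork(P0) -> P2. 5 ppages; refcounts: pp0:2 pp1:2 pp2:3 pp3:1 pp4:1
Op 8: write(P0, v1, 175). refcount(pp1)=2>1 -> COPY to pp5. 6 ppages; refcounts: pp0:2 pp1:1 pp2:3 pp3:1 pp4:1 pp5:1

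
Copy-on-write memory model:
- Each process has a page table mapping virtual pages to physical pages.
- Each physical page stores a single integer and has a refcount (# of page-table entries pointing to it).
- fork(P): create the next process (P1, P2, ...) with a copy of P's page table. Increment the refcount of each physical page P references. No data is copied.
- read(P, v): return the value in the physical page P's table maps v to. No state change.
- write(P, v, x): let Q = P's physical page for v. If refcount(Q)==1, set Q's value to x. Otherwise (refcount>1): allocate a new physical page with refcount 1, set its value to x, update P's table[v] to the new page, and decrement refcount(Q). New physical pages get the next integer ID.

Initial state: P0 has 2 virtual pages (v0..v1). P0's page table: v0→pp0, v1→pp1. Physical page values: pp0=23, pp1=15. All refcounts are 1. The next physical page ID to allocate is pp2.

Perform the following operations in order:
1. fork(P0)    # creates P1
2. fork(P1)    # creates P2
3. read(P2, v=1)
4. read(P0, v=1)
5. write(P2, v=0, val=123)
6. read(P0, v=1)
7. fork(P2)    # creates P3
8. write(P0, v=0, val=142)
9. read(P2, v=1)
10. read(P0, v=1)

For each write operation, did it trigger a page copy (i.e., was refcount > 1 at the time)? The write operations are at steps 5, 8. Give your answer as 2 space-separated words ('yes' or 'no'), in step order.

Op 1: fork(P0) -> P1. 2 ppages; refcounts: pp0:2 pp1:2
Op 2: fork(P1) -> P2. 2 ppages; refcounts: pp0:3 pp1:3
Op 3: read(P2, v1) -> 15. No state change.
Op 4: read(P0, v1) -> 15. No state change.
Op 5: write(P2, v0, 123). refcount(pp0)=3>1 -> COPY to pp2. 3 ppages; refcounts: pp0:2 pp1:3 pp2:1
Op 6: read(P0, v1) -> 15. No state change.
Op 7: fork(P2) -> P3. 3 ppages; refcounts: pp0:2 pp1:4 pp2:2
Op 8: write(P0, v0, 142). refcount(pp0)=2>1 -> COPY to pp3. 4 ppages; refcounts: pp0:1 pp1:4 pp2:2 pp3:1
Op 9: read(P2, v1) -> 15. No state change.
Op 10: read(P0, v1) -> 15. No state change.

yes yes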